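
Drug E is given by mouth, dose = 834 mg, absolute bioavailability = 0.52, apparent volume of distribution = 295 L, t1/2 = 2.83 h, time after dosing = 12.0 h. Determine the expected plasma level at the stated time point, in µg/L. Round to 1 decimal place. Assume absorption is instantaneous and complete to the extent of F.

Amount reaching circulation = F × Dose = 0.52 × 834.0 = 433.7 mg
C₀ = F·Dose / Vd = 433.7 / 295 = 1.470 mg/L
k = ln2 / t½ = 0.693147 / 2.83 = 0.2449 h⁻¹
C = C₀ · e^(−k·t) = 1.470 × e^(−0.2449 × 12.0)
  = 1.470 × 0.05293 = 0.07781 mg/L
Convert: 0.07781 mg/L × 1000 = 77.81 µg/L

77.8 µg/L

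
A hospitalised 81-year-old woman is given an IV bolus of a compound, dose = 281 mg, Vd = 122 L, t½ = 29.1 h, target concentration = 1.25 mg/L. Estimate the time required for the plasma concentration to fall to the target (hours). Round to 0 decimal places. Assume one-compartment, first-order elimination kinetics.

C₀ = Dose / Vd = 281.0 / 122 = 2.303 mg/L
k = ln2 / t½ = 0.693147 / 29.1 = 0.02382 h⁻¹
t = ln(C₀ / C) / k = ln(2.303 / 1.25) / 0.02382
  = ln(1.842) / 0.02382 = 0.6109 / 0.02382 = 25.65 h

26 h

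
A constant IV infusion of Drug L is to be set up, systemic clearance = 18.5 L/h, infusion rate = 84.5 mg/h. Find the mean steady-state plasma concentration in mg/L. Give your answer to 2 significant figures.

4.6 mg/L

At steady state Css = R₀ / CL = 84.5 / 18.50 = 4.568 mg/L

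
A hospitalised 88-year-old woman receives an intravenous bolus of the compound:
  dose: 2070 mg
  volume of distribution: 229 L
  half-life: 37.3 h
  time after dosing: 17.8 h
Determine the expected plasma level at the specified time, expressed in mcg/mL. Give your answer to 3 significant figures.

6.49 mcg/mL

C₀ = Dose / Vd = 2070 / 229 = 9.039 mg/L
k = ln2 / t½ = 0.693147 / 37.3 = 0.01858 h⁻¹
C = C₀ · e^(−k·t) = 9.039 × e^(−0.01858 × 17.8)
  = 9.039 × 0.7184 = 6.494 mg/L
(6.494 mg/L = 6.494 mcg/mL)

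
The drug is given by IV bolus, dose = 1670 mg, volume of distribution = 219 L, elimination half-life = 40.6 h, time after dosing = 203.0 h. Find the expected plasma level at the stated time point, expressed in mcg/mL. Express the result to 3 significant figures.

0.238 mcg/mL

C₀ = Dose / Vd = 1670 / 219 = 7.626 mg/L
k = ln2 / t½ = 0.693147 / 40.6 = 0.01707 h⁻¹
t / t½ = 203.0 / 40.6 = 5 half-lives
C = C₀ × (1/2)^5 = 7.626 × 0.03125 = 0.2383 mg/L
(0.2383 mg/L = 0.2383 mcg/mL)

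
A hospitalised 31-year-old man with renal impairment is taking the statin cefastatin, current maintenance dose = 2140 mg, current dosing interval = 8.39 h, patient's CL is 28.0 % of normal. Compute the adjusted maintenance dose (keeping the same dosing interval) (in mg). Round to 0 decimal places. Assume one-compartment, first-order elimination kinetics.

To keep the same average steady-state level, dosing rate must scale with clearance.
CL ratio = 28.0 / 100 = 0.2800
New dose (same interval) = 2140 × 0.2800 = 599.2 mg

599 mg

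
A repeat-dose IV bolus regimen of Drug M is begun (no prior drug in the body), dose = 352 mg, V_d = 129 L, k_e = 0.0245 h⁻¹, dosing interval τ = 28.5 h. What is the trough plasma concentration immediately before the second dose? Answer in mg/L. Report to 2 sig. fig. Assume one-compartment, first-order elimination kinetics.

1.4 mg/L

C₀ per dose = Dose / Vd = 352 / 129 = 2.729 mg/L
Fraction remaining after one interval: r = e^(−kτ) = e^(−0.02450 × 28.5) = 0.4975
Before dose 2, 1 dose has been given (aged 1τ).
C_trough = C₀ × r = 2.729 × 0.4975 = 1.358 mg/L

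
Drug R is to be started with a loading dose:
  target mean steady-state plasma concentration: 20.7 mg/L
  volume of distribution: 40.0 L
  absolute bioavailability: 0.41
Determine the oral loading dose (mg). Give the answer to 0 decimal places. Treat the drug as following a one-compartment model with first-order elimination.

2020 mg

LD = Css × Vd / F = 20.7 × 40.0 / 0.41 = 2020 mg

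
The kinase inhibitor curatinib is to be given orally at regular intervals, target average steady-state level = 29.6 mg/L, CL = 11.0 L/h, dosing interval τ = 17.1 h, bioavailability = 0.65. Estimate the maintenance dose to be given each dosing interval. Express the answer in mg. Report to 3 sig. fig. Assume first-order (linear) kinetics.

8570 mg

At steady state, F × (Dose/τ) = Css × CL.
Dose = Css × CL × τ / F = 29.6 × 11.00 × 17.1 / 0.65 = 8566 mg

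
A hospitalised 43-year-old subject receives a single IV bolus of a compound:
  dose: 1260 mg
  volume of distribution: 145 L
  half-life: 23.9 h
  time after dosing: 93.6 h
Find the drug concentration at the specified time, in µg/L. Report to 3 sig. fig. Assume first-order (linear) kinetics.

576 µg/L

C₀ = Dose / Vd = 1260 / 145 = 8.690 mg/L
k = ln2 / t½ = 0.693147 / 23.9 = 0.02900 h⁻¹
C = C₀ · e^(−k·t) = 8.690 × e^(−0.02900 × 93.6)
  = 8.690 × 0.06624 = 0.5756 mg/L
Convert: 0.5756 mg/L × 1000 = 575.6 µg/L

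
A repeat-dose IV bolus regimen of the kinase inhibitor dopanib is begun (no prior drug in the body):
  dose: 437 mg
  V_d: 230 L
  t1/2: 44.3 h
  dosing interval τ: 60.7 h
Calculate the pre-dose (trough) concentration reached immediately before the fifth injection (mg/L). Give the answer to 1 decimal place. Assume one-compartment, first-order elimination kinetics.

1.2 mg/L

C₀ per dose = Dose / Vd = 437 / 230 = 1.900 mg/L
k = ln2 / t½ = 0.693147 / 44.3 = 0.01565 h⁻¹
Fraction remaining after one interval: r = e^(−kτ) = e^(−0.01565 × 60.7) = 0.3868
Before dose 5, 4 doses have been given (aged 1τ, 2τ, 3τ, 4τ).
C_trough = C₀ × (r + r² + … + r^4) = C₀ × r(1−r^4)/(1−r)
        = 1.900 × 0.3868 × (1 − 0.02238) / (1 − 0.3868) = 1.172 mg/L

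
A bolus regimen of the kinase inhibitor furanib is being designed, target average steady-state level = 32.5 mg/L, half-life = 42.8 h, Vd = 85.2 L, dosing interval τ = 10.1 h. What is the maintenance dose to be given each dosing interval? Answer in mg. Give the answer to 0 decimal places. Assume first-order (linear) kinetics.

453 mg

k = ln2 / t½ = 0.693147 / 42.8 = 0.01620 h⁻¹
CL = k × Vd = 0.01620 × 85.2 = 1.380 L/h
At steady state, Dose/τ = Css × CL.
Dose = Css × CL × τ = 32.5 × 1.380 × 10.1 = 453.0 mg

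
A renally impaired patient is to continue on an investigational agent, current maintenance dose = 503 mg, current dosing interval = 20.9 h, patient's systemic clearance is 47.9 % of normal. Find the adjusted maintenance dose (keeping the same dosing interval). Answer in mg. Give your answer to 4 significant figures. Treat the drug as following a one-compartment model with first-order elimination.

240.9 mg

To keep the same average steady-state level, dosing rate must scale with clearance.
CL ratio = 47.9 / 100 = 0.4790
New dose (same interval) = 503 × 0.4790 = 240.9 mg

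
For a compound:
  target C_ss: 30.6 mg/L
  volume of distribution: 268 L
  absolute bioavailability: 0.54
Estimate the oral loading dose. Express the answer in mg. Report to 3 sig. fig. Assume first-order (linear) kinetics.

15200 mg

LD = Css × Vd / F = 30.6 × 268 / 0.54 = 15190 mg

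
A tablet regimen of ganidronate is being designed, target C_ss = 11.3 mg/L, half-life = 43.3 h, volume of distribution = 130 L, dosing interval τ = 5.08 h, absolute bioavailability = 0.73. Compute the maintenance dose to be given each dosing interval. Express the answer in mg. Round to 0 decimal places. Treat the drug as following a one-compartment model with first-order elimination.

164 mg

k = ln2 / t½ = 0.693147 / 43.3 = 0.01601 h⁻¹
CL = k × Vd = 0.01601 × 130 = 2.081 L/h
At steady state, F × (Dose/τ) = Css × CL.
Dose = Css × CL × τ / F = 11.3 × 2.081 × 5.08 / 0.73 = 163.6 mg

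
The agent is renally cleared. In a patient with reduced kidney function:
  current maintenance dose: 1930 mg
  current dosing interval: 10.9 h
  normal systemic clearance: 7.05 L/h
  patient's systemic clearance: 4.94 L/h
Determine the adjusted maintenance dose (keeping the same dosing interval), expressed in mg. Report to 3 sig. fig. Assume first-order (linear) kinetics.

To keep the same average steady-state level, dosing rate must scale with clearance.
CL ratio = 4.94 / 7.05 = 0.7007
New dose (same interval) = 1930 × 0.7007 = 1352 mg

1350 mg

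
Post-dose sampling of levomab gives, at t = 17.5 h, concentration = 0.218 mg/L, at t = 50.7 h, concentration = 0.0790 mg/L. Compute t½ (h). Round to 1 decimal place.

22.7 h

k = ln(C₁/C₂) / (t₂ − t₁) = ln(0.218/0.0790) / (50.7 − 17.5)
  = 1.015 / 33.20 = 0.03057 h⁻¹
t½ = ln2 / k = 0.693147 / 0.03057 = 22.67 h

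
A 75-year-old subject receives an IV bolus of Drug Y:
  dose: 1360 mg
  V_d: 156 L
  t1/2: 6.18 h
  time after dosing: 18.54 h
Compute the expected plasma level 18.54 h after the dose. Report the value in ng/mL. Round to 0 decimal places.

1090 ng/mL

C₀ = Dose / Vd = 1360 / 156 = 8.718 mg/L
k = ln2 / t½ = 0.693147 / 6.18 = 0.1122 h⁻¹
t / t½ = 18.54 / 6.18 = 3 half-lives
C = C₀ × (1/2)^3 = 8.718 × 0.1250 = 1.090 mg/L
Convert: 1.090 mg/L × 1000 = 1090 ng/mL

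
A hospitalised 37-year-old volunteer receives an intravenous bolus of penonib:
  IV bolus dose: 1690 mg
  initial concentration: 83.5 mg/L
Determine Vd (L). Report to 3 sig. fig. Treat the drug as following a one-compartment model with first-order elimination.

20.2 L

Vd = Dose / C₀ = 1690 / 83.5 = 20.24 L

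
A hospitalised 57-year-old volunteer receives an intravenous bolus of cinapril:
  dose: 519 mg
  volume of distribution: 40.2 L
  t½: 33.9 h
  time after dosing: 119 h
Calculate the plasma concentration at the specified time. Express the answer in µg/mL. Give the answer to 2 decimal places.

C₀ = Dose / Vd = 519.0 / 40.2 = 12.91 mg/L
k = ln2 / t½ = 0.693147 / 33.9 = 0.02045 h⁻¹
C = C₀ · e^(−k·t) = 12.91 × e^(−0.02045 × 119)
  = 12.91 × 0.08772 = 1.132 mg/L
(1.132 mg/L = 1.132 µg/mL)

1.13 µg/mL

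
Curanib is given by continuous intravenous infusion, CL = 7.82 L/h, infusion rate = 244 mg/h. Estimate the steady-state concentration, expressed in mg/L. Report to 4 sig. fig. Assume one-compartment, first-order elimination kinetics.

31.20 mg/L

At steady state Css = R₀ / CL = 244 / 7.820 = 31.20 mg/L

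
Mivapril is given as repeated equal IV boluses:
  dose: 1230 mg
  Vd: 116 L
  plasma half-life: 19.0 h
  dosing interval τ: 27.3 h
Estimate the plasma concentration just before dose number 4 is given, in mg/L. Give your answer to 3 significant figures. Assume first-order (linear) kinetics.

5.90 mg/L

C₀ per dose = Dose / Vd = 1230 / 116 = 10.60 mg/L
k = ln2 / t½ = 0.693147 / 19.0 = 0.03648 h⁻¹
Fraction remaining after one interval: r = e^(−kτ) = e^(−0.03648 × 27.3) = 0.3694
Before dose 4, 3 doses have been given (aged 1τ, 2τ, 3τ).
C_trough = C₀ × (r + r² + … + r^3) = C₀ × r(1−r^3)/(1−r)
        = 10.60 × 0.3694 × (1 − 0.05041) / (1 − 0.3694) = 5.896 mg/L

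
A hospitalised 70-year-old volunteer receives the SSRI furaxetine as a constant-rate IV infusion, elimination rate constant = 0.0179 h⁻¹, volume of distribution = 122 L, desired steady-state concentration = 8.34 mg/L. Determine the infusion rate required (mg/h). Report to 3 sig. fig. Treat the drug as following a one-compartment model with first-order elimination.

CL = k × Vd = 0.01790 × 122 = 2.184 L/h
At steady state, infusion rate R₀ = Css × CL = 8.34 × 2.184 = 18.21 mg/h

18.2 mg/h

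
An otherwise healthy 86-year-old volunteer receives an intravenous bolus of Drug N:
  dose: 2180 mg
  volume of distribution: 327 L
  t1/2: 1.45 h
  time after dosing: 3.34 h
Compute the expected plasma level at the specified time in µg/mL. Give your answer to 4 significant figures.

1.351 µg/mL

C₀ = Dose / Vd = 2180 / 327 = 6.667 mg/L
k = ln2 / t½ = 0.693147 / 1.45 = 0.4780 h⁻¹
C = C₀ · e^(−k·t) = 6.667 × e^(−0.4780 × 3.34)
  = 6.667 × 0.2026 = 1.351 mg/L
(1.351 mg/L = 1.351 µg/mL)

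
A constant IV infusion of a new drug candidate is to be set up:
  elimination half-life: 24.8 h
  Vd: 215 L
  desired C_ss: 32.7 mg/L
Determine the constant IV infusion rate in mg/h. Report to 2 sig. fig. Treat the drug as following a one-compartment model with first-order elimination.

k = ln2 / t½ = 0.693147 / 24.8 = 0.02795 h⁻¹
CL = k × Vd = 0.02795 × 215 = 6.009 L/h
At steady state, infusion rate R₀ = Css × CL = 32.7 × 6.009 = 196.5 mg/h

200 mg/h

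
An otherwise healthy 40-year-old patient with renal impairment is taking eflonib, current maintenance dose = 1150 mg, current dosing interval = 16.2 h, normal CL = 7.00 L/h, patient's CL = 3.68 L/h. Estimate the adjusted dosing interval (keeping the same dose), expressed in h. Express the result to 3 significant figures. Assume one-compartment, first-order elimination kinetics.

30.8 h

To keep the same average steady-state level, dosing rate must scale with clearance.
CL ratio = 3.68 / 7.00 = 0.5257
New interval (same dose) = 16.2 / 0.5257 = 30.82 h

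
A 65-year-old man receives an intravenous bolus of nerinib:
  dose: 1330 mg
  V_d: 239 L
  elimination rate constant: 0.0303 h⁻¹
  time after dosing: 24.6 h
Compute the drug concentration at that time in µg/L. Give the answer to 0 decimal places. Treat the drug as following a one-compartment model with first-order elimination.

2641 µg/L

C₀ = Dose / Vd = 1330 / 239 = 5.565 mg/L
C = C₀ · e^(−k·t) = 5.565 × e^(−0.03030 × 24.6)
  = 5.565 × 0.4746 = 2.641 mg/L
Convert: 2.641 mg/L × 1000 = 2641 µg/L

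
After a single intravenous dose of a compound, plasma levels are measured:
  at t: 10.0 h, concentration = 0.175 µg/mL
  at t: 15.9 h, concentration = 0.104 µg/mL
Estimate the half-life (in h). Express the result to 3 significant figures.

k = ln(C₁/C₂) / (t₂ − t₁) = ln(0.175/0.104) / (15.9 − 10.0)
  = 0.5204 / 5.900 = 0.08820 h⁻¹
t½ = ln2 / k = 0.693147 / 0.08820 = 7.859 h

7.86 h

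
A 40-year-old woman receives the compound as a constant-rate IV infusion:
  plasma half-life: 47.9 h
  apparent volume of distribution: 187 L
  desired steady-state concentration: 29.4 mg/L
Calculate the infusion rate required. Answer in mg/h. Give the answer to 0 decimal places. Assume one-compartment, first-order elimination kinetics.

k = ln2 / t½ = 0.693147 / 47.9 = 0.01447 h⁻¹
CL = k × Vd = 0.01447 × 187 = 2.706 L/h
At steady state, infusion rate R₀ = Css × CL = 29.4 × 2.706 = 79.56 mg/h

80 mg/h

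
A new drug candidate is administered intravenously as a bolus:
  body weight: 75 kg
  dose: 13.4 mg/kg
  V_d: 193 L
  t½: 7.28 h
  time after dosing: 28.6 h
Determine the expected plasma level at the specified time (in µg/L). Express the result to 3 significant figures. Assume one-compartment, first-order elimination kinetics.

342 µg/L

Total dose = 13.4 × 75 = 1005 mg
C₀ = Dose / Vd = 1005 / 193 = 5.207 mg/L
k = ln2 / t½ = 0.693147 / 7.28 = 0.09521 h⁻¹
C = C₀ · e^(−k·t) = 5.207 × e^(−0.09521 × 28.6)
  = 5.207 × 0.06568 = 0.3420 mg/L
Convert: 0.3420 mg/L × 1000 = 342.0 µg/L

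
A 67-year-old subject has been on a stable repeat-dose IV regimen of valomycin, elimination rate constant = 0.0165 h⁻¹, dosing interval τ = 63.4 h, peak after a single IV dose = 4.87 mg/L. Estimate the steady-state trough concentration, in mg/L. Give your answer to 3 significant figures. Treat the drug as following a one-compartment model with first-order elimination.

e^(−kτ) = e^(−0.01650 × 63.4) = 0.3513
Accumulation ratio R = 1 / (1 − e^(−kτ)) = 1 / (1 − 0.3513) = 1.542
Steady-state trough = C₀ × R × e^(−kτ) = 4.87 × 1.542 × 0.3513 = 2.638 mg/L

2.64 mg/L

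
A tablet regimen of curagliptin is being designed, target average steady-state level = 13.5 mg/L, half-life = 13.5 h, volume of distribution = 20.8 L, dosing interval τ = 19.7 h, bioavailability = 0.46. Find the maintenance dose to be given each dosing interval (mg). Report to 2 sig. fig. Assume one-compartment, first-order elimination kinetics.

620 mg

k = ln2 / t½ = 0.693147 / 13.5 = 0.05134 h⁻¹
CL = k × Vd = 0.05134 × 20.8 = 1.068 L/h
At steady state, F × (Dose/τ) = Css × CL.
Dose = Css × CL × τ / F = 13.5 × 1.068 × 19.7 / 0.46 = 617.5 mg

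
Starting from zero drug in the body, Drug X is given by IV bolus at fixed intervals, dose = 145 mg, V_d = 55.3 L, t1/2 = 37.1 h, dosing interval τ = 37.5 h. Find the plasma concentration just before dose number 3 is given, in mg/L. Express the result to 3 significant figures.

C₀ per dose = Dose / Vd = 145 / 55.3 = 2.622 mg/L
k = ln2 / t½ = 0.693147 / 37.1 = 0.01868 h⁻¹
Fraction remaining after one interval: r = e^(−kτ) = e^(−0.01868 × 37.5) = 0.4963
Before dose 3, 2 doses have been given (aged 1τ, 2τ).
C_trough = C₀ × (r + r²) = 2.622 × (0.4963 + 0.2463) = 1.947 mg/L

1.95 mg/L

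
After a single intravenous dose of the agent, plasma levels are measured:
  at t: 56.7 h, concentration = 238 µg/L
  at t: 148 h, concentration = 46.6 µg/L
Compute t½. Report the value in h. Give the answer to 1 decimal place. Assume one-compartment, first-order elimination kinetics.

38.8 h

k = ln(C₁/C₂) / (t₂ − t₁) = ln(238/46.6) / (148 − 56.7)
  = 1.631 / 91.30 = 0.01786 h⁻¹
t½ = ln2 / k = 0.693147 / 0.01786 = 38.81 h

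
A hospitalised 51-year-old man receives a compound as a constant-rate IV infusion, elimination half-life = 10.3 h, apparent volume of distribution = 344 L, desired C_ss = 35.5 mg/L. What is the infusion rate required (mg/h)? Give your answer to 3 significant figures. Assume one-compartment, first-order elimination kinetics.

k = ln2 / t½ = 0.693147 / 10.3 = 0.06730 h⁻¹
CL = k × Vd = 0.06730 × 344 = 23.15 L/h
At steady state, infusion rate R₀ = Css × CL = 35.5 × 23.15 = 821.8 mg/h

822 mg/h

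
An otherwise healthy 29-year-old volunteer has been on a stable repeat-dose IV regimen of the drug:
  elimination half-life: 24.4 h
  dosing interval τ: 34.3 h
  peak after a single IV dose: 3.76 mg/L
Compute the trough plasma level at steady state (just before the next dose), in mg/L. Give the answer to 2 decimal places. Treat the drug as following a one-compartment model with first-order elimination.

2.28 mg/L

k = ln2 / t½ = 0.693147 / 24.4 = 0.02841 h⁻¹
e^(−kτ) = e^(−0.02841 × 34.3) = 0.3774
Accumulation ratio R = 1 / (1 − e^(−kτ)) = 1 / (1 − 0.3774) = 1.606
Steady-state trough = C₀ × R × e^(−kτ) = 3.76 × 1.606 × 0.3774 = 2.279 mg/L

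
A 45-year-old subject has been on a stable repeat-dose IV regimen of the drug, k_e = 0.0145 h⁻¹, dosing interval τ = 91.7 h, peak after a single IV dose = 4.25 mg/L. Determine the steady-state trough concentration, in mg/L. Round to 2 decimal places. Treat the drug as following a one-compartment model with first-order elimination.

e^(−kτ) = e^(−0.01450 × 91.7) = 0.2646
Accumulation ratio R = 1 / (1 − e^(−kτ)) = 1 / (1 − 0.2646) = 1.360
Steady-state trough = C₀ × R × e^(−kτ) = 4.25 × 1.360 × 0.2646 = 1.529 mg/L

1.53 mg/L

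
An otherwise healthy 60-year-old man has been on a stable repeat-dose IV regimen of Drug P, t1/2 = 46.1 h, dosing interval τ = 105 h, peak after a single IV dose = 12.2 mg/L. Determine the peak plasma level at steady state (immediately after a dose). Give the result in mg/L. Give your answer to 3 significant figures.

k = ln2 / t½ = 0.693147 / 46.1 = 0.01504 h⁻¹
e^(−kτ) = e^(−0.01504 × 105) = 0.2061
Accumulation ratio R = 1 / (1 − e^(−kτ)) = 1 / (1 − 0.2061) = 1.260
Steady-state peak = C₀ × R = 12.2 × 1.260 = 15.37 mg/L

15.4 mg/L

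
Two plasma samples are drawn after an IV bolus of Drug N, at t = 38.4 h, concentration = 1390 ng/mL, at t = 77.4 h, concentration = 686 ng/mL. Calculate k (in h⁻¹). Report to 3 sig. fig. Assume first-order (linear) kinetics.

0.0181 h⁻¹

k = ln(C₁/C₂) / (t₂ − t₁) = ln(1390/686) / (77.4 − 38.4)
  = 0.7062 / 39.00 = 0.01811 h⁻¹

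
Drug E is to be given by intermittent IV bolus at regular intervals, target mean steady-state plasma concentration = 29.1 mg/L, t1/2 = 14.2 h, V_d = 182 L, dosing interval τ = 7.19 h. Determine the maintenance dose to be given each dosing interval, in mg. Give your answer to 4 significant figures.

1859 mg

k = ln2 / t½ = 0.693147 / 14.2 = 0.04881 h⁻¹
CL = k × Vd = 0.04881 × 182 = 8.883 L/h
At steady state, Dose/τ = Css × CL.
Dose = Css × CL × τ = 29.1 × 8.883 × 7.19 = 1859 mg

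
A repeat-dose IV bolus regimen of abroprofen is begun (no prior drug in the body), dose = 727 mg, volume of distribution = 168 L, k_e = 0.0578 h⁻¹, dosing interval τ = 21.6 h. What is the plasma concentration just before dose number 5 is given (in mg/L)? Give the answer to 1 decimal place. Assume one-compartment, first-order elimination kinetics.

C₀ per dose = Dose / Vd = 727 / 168 = 4.327 mg/L
Fraction remaining after one interval: r = e^(−kτ) = e^(−0.05780 × 21.6) = 0.2869
Before dose 5, 4 doses have been given (aged 1τ, 2τ, 3τ, 4τ).
C_trough = C₀ × (r + r² + … + r^4) = C₀ × r(1−r^4)/(1−r)
        = 4.327 × 0.2869 × (1 − 0.006775) / (1 − 0.2869) = 1.729 mg/L

1.7 mg/L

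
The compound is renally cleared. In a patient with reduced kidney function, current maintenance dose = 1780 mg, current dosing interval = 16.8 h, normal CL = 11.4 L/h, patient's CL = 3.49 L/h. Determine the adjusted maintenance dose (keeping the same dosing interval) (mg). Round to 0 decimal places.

545 mg

To keep the same average steady-state level, dosing rate must scale with clearance.
CL ratio = 3.49 / 11.4 = 0.3061
New dose (same interval) = 1780 × 0.3061 = 544.9 mg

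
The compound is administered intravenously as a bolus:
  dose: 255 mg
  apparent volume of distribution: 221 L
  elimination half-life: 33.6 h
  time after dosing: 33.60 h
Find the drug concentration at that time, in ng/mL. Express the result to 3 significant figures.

577 ng/mL

C₀ = Dose / Vd = 255.0 / 221 = 1.154 mg/L
k = ln2 / t½ = 0.693147 / 33.6 = 0.02063 h⁻¹
t / t½ = 33.60 / 33.6 = 1 half-lives
C = C₀ × (1/2)^1 = 1.154 × 0.5000 = 0.5770 mg/L
Convert: 0.5770 mg/L × 1000 = 577.0 ng/mL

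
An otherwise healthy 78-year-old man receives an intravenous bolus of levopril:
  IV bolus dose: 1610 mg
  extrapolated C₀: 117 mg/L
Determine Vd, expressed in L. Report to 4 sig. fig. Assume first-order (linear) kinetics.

Vd = Dose / C₀ = 1610 / 117 = 13.76 L

13.76 L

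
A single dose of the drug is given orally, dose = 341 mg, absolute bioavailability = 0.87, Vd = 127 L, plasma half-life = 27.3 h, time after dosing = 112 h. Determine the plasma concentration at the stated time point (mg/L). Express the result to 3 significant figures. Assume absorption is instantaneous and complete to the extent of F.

0.136 mg/L

Amount reaching circulation = F × Dose = 0.87 × 341.0 = 296.7 mg
C₀ = F·Dose / Vd = 296.7 / 127 = 2.336 mg/L
k = ln2 / t½ = 0.693147 / 27.3 = 0.02539 h⁻¹
C = C₀ · e^(−k·t) = 2.336 × e^(−0.02539 × 112)
  = 2.336 × 0.05821 = 0.1360 mg/L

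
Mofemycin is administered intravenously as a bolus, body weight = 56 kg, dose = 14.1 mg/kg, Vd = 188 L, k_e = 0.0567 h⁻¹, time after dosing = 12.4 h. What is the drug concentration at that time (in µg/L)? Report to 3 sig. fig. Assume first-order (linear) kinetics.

2080 µg/L

Total dose = 14.1 × 56 = 789.6 mg
C₀ = Dose / Vd = 789.6 / 188 = 4.200 mg/L
C = C₀ · e^(−k·t) = 4.200 × e^(−0.05670 × 12.4)
  = 4.200 × 0.4951 = 2.079 mg/L
Convert: 2.079 mg/L × 1000 = 2079 µg/L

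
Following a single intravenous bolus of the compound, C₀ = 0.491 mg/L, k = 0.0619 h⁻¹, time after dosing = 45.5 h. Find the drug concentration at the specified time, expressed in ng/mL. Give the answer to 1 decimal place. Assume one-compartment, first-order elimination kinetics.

29.4 ng/mL

C = C₀ · e^(−k·t) = 0.4910 × e^(−0.06190 × 45.5)
  = 0.4910 × 0.05982 = 0.02937 mg/L
Convert: 0.02937 mg/L × 1000 = 29.37 ng/mL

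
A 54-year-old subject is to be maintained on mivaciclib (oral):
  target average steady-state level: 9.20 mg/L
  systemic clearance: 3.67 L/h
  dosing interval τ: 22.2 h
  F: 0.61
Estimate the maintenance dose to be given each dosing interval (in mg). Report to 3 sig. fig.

1230 mg

At steady state, F × (Dose/τ) = Css × CL.
Dose = Css × CL × τ / F = 9.20 × 3.670 × 22.2 / 0.61 = 1229 mg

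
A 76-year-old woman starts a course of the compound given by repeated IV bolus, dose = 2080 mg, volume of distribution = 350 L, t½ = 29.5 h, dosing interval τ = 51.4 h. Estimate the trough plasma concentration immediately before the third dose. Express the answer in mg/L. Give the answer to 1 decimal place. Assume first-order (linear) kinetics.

2.3 mg/L

C₀ per dose = Dose / Vd = 2080 / 350 = 5.943 mg/L
k = ln2 / t½ = 0.693147 / 29.5 = 0.02350 h⁻¹
Fraction remaining after one interval: r = e^(−kτ) = e^(−0.02350 × 51.4) = 0.2988
Before dose 3, 2 doses have been given (aged 1τ, 2τ).
C_trough = C₀ × (r + r²) = 5.943 × (0.2988 + 0.08928) = 2.306 mg/L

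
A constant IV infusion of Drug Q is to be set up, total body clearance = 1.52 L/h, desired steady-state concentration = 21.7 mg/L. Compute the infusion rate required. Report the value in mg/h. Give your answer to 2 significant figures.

At steady state, infusion rate R₀ = Css × CL = 21.7 × 1.520 = 32.98 mg/h

33 mg/h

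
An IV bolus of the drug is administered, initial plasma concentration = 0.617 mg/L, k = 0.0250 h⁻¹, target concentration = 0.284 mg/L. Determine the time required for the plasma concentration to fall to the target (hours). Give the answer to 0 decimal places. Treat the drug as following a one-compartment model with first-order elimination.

31 h

t = ln(C₀ / C) / k = ln(0.6170 / 0.284) / 0.02500
  = ln(2.173) / 0.02500 = 0.7761 / 0.02500 = 31.04 h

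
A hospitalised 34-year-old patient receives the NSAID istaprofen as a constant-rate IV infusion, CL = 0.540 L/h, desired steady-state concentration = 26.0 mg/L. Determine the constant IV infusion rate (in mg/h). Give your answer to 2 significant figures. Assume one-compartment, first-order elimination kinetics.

14 mg/h

At steady state, infusion rate R₀ = Css × CL = 26.0 × 0.5400 = 14.04 mg/h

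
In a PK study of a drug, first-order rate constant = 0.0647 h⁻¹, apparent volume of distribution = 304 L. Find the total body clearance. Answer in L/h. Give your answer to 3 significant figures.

CL = k × Vd = 0.0647 × 304 = 19.67 L/h

19.7 L/h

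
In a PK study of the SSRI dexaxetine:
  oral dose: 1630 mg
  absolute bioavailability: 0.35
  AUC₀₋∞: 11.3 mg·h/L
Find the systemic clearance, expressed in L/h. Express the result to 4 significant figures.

50.49 L/h

CL = F·Dose / AUC = 0.35 × 1630 / 11.3 = 50.49 L/h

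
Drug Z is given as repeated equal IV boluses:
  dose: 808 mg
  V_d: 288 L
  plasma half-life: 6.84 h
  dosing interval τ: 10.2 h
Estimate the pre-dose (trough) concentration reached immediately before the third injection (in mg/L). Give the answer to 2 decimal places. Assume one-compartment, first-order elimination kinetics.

1.35 mg/L

C₀ per dose = Dose / Vd = 808 / 288 = 2.806 mg/L
k = ln2 / t½ = 0.693147 / 6.84 = 0.1013 h⁻¹
Fraction remaining after one interval: r = e^(−kτ) = e^(−0.1013 × 10.2) = 0.3558
Before dose 3, 2 doses have been given (aged 1τ, 2τ).
C_trough = C₀ × (r + r²) = 2.806 × (0.3558 + 0.1266) = 1.354 mg/L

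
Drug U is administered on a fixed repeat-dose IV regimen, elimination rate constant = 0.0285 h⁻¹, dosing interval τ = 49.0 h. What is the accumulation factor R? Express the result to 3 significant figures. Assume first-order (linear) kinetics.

e^(−kτ) = e^(−0.02850 × 49.0) = 0.2475
Accumulation ratio R = 1 / (1 − e^(−kτ)) = 1 / (1 − 0.2475) = 1.329

1.33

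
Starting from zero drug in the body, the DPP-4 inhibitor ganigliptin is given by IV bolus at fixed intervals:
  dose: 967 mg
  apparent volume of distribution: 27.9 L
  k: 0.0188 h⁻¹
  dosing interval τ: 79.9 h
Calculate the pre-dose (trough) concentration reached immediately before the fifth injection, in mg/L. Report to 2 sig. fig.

C₀ per dose = Dose / Vd = 967 / 27.9 = 34.66 mg/L
Fraction remaining after one interval: r = e^(−kτ) = e^(−0.01880 × 79.9) = 0.2227
Before dose 5, 4 doses have been given (aged 1τ, 2τ, 3τ, 4τ).
C_trough = C₀ × (r + r² + … + r^4) = C₀ × r(1−r^4)/(1−r)
        = 34.66 × 0.2227 × (1 − 0.002460) / (1 − 0.2227) = 9.906 mg/L

9.9 mg/L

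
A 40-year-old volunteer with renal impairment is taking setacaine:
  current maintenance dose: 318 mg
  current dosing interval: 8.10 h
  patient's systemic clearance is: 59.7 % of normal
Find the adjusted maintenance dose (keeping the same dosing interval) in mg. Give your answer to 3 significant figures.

190 mg

To keep the same average steady-state level, dosing rate must scale with clearance.
CL ratio = 59.7 / 100 = 0.5970
New dose (same interval) = 318 × 0.5970 = 189.8 mg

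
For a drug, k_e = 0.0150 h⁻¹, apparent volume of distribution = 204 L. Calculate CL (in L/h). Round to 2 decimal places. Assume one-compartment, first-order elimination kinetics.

CL = k × Vd = 0.0150 × 204 = 3.060 L/h

3.06 L/h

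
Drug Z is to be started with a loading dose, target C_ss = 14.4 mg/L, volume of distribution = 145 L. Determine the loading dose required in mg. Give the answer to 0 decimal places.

LD = Css × Vd = 14.4 × 145 = 2088 mg

2088 mg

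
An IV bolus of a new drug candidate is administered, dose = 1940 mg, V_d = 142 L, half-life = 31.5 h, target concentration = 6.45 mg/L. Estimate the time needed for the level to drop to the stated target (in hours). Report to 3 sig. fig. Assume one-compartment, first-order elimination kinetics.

34.1 h

C₀ = Dose / Vd = 1940 / 142 = 13.66 mg/L
k = ln2 / t½ = 0.693147 / 31.5 = 0.02200 h⁻¹
t = ln(C₀ / C) / k = ln(13.66 / 6.45) / 0.02200
  = ln(2.118) / 0.02200 = 0.7505 / 0.02200 = 34.11 h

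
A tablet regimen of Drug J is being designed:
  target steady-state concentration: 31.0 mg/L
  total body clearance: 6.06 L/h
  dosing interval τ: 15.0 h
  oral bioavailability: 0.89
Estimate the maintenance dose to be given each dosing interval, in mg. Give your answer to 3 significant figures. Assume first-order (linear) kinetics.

3170 mg

At steady state, F × (Dose/τ) = Css × CL.
Dose = Css × CL × τ / F = 31.0 × 6.060 × 15.0 / 0.89 = 3166 mg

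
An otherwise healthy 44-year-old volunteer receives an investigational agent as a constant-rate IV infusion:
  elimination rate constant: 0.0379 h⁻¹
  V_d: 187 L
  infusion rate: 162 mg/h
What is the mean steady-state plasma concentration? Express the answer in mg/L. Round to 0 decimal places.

23 mg/L

CL = k × Vd = 0.03790 × 187 = 7.087 L/h
At steady state Css = R₀ / CL = 162 / 7.087 = 22.86 mg/L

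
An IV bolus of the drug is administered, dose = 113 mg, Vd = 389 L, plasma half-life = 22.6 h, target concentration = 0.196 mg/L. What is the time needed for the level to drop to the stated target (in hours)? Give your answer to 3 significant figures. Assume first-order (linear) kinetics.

12.8 h

C₀ = Dose / Vd = 113.0 / 389 = 0.2905 mg/L
k = ln2 / t½ = 0.693147 / 22.6 = 0.03067 h⁻¹
t = ln(C₀ / C) / k = ln(0.2905 / 0.196) / 0.03067
  = ln(1.482) / 0.03067 = 0.3934 / 0.03067 = 12.83 h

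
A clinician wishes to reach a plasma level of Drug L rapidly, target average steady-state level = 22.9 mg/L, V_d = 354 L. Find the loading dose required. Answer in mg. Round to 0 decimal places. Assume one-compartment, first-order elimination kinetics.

LD = Css × Vd = 22.9 × 354 = 8107 mg

8107 mg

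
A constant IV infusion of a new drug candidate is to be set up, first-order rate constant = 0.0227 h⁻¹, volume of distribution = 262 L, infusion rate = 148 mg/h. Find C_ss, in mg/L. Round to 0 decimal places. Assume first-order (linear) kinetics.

CL = k × Vd = 0.02270 × 262 = 5.947 L/h
At steady state Css = R₀ / CL = 148 / 5.947 = 24.89 mg/L

25 mg/L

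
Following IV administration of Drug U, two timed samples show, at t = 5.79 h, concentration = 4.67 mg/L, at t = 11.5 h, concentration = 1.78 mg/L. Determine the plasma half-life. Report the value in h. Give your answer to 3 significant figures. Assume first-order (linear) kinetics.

k = ln(C₁/C₂) / (t₂ − t₁) = ln(4.67/1.78) / (11.5 − 5.79)
  = 0.9645 / 5.710 = 0.1689 h⁻¹
t½ = ln2 / k = 0.693147 / 0.1689 = 4.104 h

4.10 h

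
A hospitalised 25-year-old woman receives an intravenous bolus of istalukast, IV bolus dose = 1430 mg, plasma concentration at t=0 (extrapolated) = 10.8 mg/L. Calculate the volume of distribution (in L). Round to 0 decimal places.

132 L

Vd = Dose / C₀ = 1430 / 10.8 = 132.4 L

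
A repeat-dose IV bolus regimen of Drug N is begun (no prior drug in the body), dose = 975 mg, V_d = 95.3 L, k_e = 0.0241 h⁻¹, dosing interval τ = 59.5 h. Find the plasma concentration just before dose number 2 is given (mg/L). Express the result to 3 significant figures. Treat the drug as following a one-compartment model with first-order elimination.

C₀ per dose = Dose / Vd = 975 / 95.3 = 10.23 mg/L
Fraction remaining after one interval: r = e^(−kτ) = e^(−0.02410 × 59.5) = 0.2384
Before dose 2, 1 dose has been given (aged 1τ).
C_trough = C₀ × r = 10.23 × 0.2384 = 2.439 mg/L

2.44 mg/L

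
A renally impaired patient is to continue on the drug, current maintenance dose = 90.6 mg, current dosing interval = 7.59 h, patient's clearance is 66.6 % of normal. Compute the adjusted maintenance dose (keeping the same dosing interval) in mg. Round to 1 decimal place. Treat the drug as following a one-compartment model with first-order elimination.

To keep the same average steady-state level, dosing rate must scale with clearance.
CL ratio = 66.6 / 100 = 0.6660
New dose (same interval) = 90.6 × 0.6660 = 60.34 mg

60.3 mg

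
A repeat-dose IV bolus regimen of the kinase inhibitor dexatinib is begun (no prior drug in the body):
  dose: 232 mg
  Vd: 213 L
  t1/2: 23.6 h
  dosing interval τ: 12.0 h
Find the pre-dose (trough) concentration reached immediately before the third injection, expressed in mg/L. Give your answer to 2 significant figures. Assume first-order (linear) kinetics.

1.3 mg/L

C₀ per dose = Dose / Vd = 232 / 213 = 1.089 mg/L
k = ln2 / t½ = 0.693147 / 23.6 = 0.02937 h⁻¹
Fraction remaining after one interval: r = e^(−kτ) = e^(−0.02937 × 12.0) = 0.7030
Before dose 3, 2 doses have been given (aged 1τ, 2τ).
C_trough = C₀ × (r + r²) = 1.089 × (0.7030 + 0.4942) = 1.304 mg/L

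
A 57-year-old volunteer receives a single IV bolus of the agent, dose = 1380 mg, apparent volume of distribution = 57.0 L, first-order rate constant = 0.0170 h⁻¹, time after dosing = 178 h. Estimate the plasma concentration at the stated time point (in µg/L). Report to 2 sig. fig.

C₀ = Dose / Vd = 1380 / 57.0 = 24.21 mg/L
C = C₀ · e^(−k·t) = 24.21 × e^(−0.01700 × 178)
  = 24.21 × 0.04851 = 1.174 mg/L
Convert: 1.174 mg/L × 1000 = 1174 µg/L

1200 µg/L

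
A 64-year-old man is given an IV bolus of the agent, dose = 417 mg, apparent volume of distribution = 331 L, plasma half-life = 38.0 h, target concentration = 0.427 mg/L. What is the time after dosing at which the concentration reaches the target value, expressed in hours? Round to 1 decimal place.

59.3 h

C₀ = Dose / Vd = 417.0 / 331 = 1.260 mg/L
k = ln2 / t½ = 0.693147 / 38.0 = 0.01824 h⁻¹
t = ln(C₀ / C) / k = ln(1.260 / 0.427) / 0.01824
  = ln(2.951) / 0.01824 = 1.082 / 0.01824 = 59.32 h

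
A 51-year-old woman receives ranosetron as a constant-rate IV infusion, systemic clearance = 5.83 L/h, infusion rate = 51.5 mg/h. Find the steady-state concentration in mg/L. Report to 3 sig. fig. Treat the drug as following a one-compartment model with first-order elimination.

8.83 mg/L

At steady state Css = R₀ / CL = 51.5 / 5.830 = 8.834 mg/L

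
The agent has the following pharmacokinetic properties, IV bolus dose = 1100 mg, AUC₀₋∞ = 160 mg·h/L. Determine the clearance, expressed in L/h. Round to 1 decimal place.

CL = Dose / AUC = 1100 / 160 = 6.875 L/h

6.9 L/h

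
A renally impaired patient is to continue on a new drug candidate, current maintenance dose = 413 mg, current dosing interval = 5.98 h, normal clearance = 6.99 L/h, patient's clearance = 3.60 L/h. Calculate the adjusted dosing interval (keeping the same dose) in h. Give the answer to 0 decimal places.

To keep the same average steady-state level, dosing rate must scale with clearance.
CL ratio = 3.60 / 6.99 = 0.5150
New interval (same dose) = 5.98 / 0.5150 = 11.61 h

12 h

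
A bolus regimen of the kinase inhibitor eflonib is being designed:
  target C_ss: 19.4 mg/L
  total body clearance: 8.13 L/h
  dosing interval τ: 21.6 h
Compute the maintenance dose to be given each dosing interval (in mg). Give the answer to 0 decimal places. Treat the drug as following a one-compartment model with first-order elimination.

At steady state, Dose/τ = Css × CL.
Dose = Css × CL × τ = 19.4 × 8.130 × 21.6 = 3407 mg

3407 mg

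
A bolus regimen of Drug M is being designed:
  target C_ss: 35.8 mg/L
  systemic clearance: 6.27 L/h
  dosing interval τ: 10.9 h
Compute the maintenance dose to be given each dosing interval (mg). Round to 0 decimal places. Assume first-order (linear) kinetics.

At steady state, Dose/τ = Css × CL.
Dose = Css × CL × τ = 35.8 × 6.270 × 10.9 = 2447 mg

2447 mg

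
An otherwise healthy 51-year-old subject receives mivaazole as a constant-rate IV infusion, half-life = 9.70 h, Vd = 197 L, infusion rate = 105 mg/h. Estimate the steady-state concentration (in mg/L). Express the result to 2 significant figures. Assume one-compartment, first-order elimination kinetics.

7.5 mg/L

k = ln2 / t½ = 0.693147 / 9.70 = 0.07146 h⁻¹
CL = k × Vd = 0.07146 × 197 = 14.08 L/h
At steady state Css = R₀ / CL = 105 / 14.08 = 7.457 mg/L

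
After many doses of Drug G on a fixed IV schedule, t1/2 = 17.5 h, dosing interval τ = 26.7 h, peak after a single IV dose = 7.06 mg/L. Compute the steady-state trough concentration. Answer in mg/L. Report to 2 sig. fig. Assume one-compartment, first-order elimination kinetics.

3.8 mg/L

k = ln2 / t½ = 0.693147 / 17.5 = 0.03961 h⁻¹
e^(−kτ) = e^(−0.03961 × 26.7) = 0.3473
Accumulation ratio R = 1 / (1 − e^(−kτ)) = 1 / (1 − 0.3473) = 1.532
Steady-state trough = C₀ × R × e^(−kτ) = 7.06 × 1.532 × 0.3473 = 3.756 mg/L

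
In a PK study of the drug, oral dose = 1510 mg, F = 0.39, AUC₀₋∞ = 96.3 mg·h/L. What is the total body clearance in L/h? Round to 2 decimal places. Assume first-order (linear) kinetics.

CL = F·Dose / AUC = 0.39 × 1510 / 96.3 = 6.115 L/h

6.12 L/h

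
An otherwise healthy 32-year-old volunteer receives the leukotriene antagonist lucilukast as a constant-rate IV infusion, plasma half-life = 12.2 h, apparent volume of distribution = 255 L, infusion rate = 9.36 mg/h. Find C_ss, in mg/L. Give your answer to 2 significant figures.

0.65 mg/L

k = ln2 / t½ = 0.693147 / 12.2 = 0.05682 h⁻¹
CL = k × Vd = 0.05682 × 255 = 14.49 L/h
At steady state Css = R₀ / CL = 9.36 / 14.49 = 0.6460 mg/L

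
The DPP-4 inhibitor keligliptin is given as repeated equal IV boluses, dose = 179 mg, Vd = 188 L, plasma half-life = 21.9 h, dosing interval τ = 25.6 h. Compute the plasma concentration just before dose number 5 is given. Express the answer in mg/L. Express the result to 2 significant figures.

0.73 mg/L

C₀ per dose = Dose / Vd = 179 / 188 = 0.9521 mg/L
k = ln2 / t½ = 0.693147 / 21.9 = 0.03165 h⁻¹
Fraction remaining after one interval: r = e^(−kτ) = e^(−0.03165 × 25.6) = 0.4448
Before dose 5, 4 doses have been given (aged 1τ, 2τ, 3τ, 4τ).
C_trough = C₀ × (r + r² + … + r^4) = C₀ × r(1−r^4)/(1−r)
        = 0.9521 × 0.4448 × (1 − 0.03914) / (1 − 0.4448) = 0.7329 mg/L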